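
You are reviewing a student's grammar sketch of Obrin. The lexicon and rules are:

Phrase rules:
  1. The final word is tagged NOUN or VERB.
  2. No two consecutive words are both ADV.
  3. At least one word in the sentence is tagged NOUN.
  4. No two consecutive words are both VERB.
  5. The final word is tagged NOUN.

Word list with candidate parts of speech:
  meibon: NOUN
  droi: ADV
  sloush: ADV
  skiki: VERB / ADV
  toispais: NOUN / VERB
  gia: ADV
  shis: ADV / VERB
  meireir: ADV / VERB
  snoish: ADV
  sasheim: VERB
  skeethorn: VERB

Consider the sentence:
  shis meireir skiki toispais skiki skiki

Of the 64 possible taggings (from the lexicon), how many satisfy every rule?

Candidates per position — 1:shis {ADV,VERB}; 2:meireir {ADV,VERB}; 3:skiki {VERB,ADV}; 4:toispais {NOUN,VERB}; 5:skiki {VERB,ADV}; 6:skiki {VERB,ADV}.
There are 64 candidate sequences in total.
Rule 5 cannot be satisfied by any choice of tags from the lexicon.
So there is no consistent tagging.
Count = 0.

0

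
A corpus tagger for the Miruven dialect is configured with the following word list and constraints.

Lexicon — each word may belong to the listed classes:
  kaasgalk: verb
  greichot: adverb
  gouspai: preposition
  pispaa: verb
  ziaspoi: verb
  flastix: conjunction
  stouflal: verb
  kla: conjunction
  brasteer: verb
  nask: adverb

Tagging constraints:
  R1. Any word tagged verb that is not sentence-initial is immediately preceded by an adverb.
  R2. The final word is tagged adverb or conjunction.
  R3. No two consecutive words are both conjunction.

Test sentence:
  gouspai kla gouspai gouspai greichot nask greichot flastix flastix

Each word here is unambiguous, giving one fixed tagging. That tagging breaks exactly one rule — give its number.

Fixed tagging: preposition conjunction preposition preposition adverb adverb adverb conjunction conjunction.
Checking each rule: R1 holds, R2 holds, R3 violated.
Only rule 3 fails.

3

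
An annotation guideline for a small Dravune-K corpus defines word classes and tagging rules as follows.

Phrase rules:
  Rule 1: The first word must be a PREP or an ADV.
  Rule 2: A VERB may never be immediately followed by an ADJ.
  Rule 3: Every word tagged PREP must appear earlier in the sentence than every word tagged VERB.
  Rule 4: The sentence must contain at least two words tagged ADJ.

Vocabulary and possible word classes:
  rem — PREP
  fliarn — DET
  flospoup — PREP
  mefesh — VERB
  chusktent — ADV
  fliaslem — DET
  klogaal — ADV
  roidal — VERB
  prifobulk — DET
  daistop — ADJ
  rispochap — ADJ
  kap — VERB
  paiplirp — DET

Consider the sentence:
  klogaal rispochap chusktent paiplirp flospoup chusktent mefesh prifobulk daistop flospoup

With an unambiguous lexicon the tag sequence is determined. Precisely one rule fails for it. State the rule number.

3

Fixed tagging: ADV ADJ ADV DET PREP ADV VERB DET ADJ PREP.
Checking each rule: R1 pass, R2 pass, R3 fail, R4 pass.
Only rule 3 fails.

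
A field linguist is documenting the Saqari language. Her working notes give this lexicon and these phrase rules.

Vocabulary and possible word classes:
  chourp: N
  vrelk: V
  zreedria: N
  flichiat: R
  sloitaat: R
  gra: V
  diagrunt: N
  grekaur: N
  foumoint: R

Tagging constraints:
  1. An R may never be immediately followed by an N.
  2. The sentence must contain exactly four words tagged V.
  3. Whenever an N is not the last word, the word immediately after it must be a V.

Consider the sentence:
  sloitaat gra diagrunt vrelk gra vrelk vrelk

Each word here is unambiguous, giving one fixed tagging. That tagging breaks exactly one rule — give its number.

2

Fixed tagging: R V N V V V V.
Checking each rule: R1 ok, R2 fails, R3 ok.
Only rule 2 fails.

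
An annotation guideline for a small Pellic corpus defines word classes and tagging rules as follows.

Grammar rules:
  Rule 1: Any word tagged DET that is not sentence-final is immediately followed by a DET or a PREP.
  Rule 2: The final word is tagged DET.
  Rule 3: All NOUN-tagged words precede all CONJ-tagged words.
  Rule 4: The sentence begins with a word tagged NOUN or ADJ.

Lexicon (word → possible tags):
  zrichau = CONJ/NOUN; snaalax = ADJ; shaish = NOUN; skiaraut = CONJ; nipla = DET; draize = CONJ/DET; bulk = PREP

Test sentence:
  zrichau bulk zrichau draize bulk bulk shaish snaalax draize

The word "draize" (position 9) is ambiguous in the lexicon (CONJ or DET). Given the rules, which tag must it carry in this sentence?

Candidates per position — 1:zrichau {CONJ,NOUN}; 2:bulk {PREP}; 3:zrichau {CONJ,NOUN}; 4:draize {CONJ,DET}; 5:bulk {PREP}; 6:bulk {PREP}; 7:shaish {NOUN}; 8:snaalax {ADJ}; 9:draize {CONJ,DET}.
Position 1: tagging it CONJ would leave rule 3 unsatisfiable, so it must be NOUN.
Position 3: tagging it CONJ would leave rule 3 unsatisfiable, so it must be NOUN.
Position 4: tagging it CONJ would leave rule 3 unsatisfiable, so it must be DET.
Position 9: tagging it CONJ would leave rule 2 unsatisfiable, so it must be DET.
The unique satisfying tagging is: NOUN PREP NOUN DET PREP PREP NOUN ADJ DET.
Checking: rule 1 holds; rule 2 holds; rule 3 holds; rule 4 holds.

DET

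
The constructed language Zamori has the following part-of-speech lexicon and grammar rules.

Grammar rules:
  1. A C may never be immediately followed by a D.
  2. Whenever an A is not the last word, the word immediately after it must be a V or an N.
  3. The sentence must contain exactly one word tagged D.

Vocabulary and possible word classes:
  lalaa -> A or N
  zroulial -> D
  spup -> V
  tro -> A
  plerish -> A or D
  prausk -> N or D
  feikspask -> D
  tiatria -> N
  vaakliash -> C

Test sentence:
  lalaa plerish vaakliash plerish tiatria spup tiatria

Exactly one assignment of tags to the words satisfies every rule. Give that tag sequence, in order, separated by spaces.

Candidates per position — 1:lalaa {A,N}; 2:plerish {A,D}; 3:vaakliash {C}; 4:plerish {A,D}; 5:tiatria {N}; 6:spup {V}; 7:tiatria {N}.
If word 1 were A, no tagging could satisfy rule 2; so word 1 is N.
If word 2 were A, no tagging could satisfy rule 2; so word 2 is D.
If word 4 were D, no tagging could satisfy rule 1; so word 4 is A.
That leaves exactly one tagging: N D C A N V N.
Checking: rule 1 holds; rule 2 holds; rule 3 holds.

N D C A N V N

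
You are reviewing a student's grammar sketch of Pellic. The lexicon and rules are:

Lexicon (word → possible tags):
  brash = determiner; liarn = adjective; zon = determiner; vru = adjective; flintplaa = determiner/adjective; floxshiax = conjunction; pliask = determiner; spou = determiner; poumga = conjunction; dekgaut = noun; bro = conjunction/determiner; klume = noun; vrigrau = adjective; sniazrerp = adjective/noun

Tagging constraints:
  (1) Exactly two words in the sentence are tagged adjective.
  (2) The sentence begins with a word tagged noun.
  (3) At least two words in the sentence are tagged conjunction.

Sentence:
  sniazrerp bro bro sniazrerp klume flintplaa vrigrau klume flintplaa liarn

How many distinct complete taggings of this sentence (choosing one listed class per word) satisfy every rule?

1

Candidates per position — 1:sniazrerp {adjective,noun}; 2:bro {conjunction,determiner}; 3:bro {conjunction,determiner}; 4:sniazrerp {adjective,noun}; 5:klume {noun}; 6:flintplaa {determiner,adjective}; 7:vrigrau {adjective}; 8:klume {noun}; 9:flintplaa {determiner,adjective}; 10:liarn {adjective}.
There are 64 candidate sequences in total.
The sequences that satisfy every rule: noun conjunction conjunction noun noun determiner adjective noun determiner adjective.
Count = 1.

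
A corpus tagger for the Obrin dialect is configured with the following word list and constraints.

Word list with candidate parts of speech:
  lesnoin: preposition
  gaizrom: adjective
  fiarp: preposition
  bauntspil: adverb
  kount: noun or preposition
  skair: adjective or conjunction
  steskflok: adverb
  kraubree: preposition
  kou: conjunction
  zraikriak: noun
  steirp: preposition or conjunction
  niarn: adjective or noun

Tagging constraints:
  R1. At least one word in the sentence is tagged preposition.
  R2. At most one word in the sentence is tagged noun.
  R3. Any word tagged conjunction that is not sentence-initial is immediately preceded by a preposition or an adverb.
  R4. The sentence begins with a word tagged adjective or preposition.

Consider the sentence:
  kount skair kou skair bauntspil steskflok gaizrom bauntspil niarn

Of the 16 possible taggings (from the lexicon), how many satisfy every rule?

0

Candidates per position — 1:kount {noun,preposition}; 2:skair {adjective,conjunction}; 3:kou {conjunction}; 4:skair {adjective,conjunction}; 5:bauntspil {adverb}; 6:steskflok {adverb}; 7:gaizrom {adjective}; 8:bauntspil {adverb}; 9:niarn {adjective,noun}.
There are 16 candidate sequences in total.
Rule 3 cannot be satisfied by any choice of tags from the lexicon.
So there is no consistent tagging.
Count = 0.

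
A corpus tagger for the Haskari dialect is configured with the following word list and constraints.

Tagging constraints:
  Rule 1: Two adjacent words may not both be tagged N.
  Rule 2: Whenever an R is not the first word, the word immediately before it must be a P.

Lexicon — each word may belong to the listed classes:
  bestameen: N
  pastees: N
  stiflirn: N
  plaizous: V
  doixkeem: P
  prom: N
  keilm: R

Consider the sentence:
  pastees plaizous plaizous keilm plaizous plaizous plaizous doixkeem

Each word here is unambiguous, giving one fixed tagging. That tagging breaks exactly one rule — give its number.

Fixed tagging: N V V R V V V P.
Applying the rules: R1 ✓, R2 ✗.
Only rule 2 fails.

2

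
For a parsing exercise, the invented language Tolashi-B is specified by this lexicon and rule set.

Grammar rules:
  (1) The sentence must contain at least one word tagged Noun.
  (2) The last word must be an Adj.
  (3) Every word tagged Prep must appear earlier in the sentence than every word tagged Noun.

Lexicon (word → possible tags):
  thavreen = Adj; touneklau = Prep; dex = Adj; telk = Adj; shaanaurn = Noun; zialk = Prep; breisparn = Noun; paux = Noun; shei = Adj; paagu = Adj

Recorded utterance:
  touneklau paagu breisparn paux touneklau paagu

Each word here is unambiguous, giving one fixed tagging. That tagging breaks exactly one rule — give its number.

Fixed tagging: Prep Adj Noun Noun Prep Adj.
Applying the rules: R1 pass, R2 pass, R3 fail.
Only rule 3 fails.

3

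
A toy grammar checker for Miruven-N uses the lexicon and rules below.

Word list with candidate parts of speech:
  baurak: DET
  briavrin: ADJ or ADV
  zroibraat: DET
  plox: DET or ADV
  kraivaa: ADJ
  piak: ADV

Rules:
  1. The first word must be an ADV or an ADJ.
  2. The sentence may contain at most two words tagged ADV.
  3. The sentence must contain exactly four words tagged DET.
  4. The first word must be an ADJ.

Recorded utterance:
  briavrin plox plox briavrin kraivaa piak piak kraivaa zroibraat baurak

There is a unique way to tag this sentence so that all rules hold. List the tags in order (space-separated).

ADJ DET DET ADJ ADJ ADV ADV ADJ DET DET

Candidates per position — 1:briavrin {ADJ,ADV}; 2:plox {DET,ADV}; 3:plox {DET,ADV}; 4:briavrin {ADJ,ADV}; 5:kraivaa {ADJ}; 6:piak {ADV}; 7:piak {ADV}; 8:kraivaa {ADJ}; 9:zroibraat {DET}; 10:baurak {DET}.
Position 1: tagging it ADV would leave rule 2 unsatisfiable, so it must be ADJ.
Position 2: tagging it ADV would leave rule 2 unsatisfiable, so it must be DET.
Position 3: tagging it ADV would leave rule 2 unsatisfiable, so it must be DET.
Position 4: tagging it ADV would leave rule 2 unsatisfiable, so it must be ADJ.
The unique satisfying tagging is: ADJ DET DET ADJ ADJ ADV ADV ADJ DET DET.
Checking: rule 1 holds; rule 2 holds; rule 3 holds; rule 4 holds.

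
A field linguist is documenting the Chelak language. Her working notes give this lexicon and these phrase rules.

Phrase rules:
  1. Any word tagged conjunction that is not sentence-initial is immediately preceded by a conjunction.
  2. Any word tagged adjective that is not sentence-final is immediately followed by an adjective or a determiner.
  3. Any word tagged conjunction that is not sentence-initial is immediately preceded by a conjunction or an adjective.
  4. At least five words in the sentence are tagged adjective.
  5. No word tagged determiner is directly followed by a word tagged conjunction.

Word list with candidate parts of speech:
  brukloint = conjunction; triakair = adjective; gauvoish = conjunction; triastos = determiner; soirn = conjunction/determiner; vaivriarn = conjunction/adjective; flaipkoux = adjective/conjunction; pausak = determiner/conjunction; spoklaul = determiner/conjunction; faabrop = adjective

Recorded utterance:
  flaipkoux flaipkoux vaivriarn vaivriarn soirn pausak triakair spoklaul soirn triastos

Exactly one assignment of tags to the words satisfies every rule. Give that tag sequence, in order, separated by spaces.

adjective adjective adjective adjective determiner determiner adjective determiner determiner determiner

Candidates per position — 1:flaipkoux {adjective,conjunction}; 2:flaipkoux {adjective,conjunction}; 3:vaivriarn {conjunction,adjective}; 4:vaivriarn {conjunction,adjective}; 5:soirn {conjunction,determiner}; 6:pausak {determiner,conjunction}; 7:triakair {adjective}; 8:spoklaul {determiner,conjunction}; 9:soirn {conjunction,determiner}; 10:triastos {determiner}.
Position 1: conjunction is ruled out by rule 4; that leaves adjective.
Position 2: conjunction is ruled out by rule 1; that leaves adjective.
Position 3: conjunction is ruled out by rule 1; that leaves adjective.
Position 4: conjunction is ruled out by rule 1; that leaves adjective.
Position 5: conjunction is ruled out by rule 1; that leaves determiner.
Position 6: conjunction is ruled out by rule 1; that leaves determiner.
Position 8: conjunction is ruled out by rule 1; that leaves determiner.
Position 9: conjunction is ruled out by rule 1; that leaves determiner.
So the tagging must be: adjective adjective adjective adjective determiner determiner adjective determiner determiner determiner.
Checking: rule 1 satisfied; rule 2 satisfied; rule 3 satisfied; rule 4 satisfied; rule 5 satisfied.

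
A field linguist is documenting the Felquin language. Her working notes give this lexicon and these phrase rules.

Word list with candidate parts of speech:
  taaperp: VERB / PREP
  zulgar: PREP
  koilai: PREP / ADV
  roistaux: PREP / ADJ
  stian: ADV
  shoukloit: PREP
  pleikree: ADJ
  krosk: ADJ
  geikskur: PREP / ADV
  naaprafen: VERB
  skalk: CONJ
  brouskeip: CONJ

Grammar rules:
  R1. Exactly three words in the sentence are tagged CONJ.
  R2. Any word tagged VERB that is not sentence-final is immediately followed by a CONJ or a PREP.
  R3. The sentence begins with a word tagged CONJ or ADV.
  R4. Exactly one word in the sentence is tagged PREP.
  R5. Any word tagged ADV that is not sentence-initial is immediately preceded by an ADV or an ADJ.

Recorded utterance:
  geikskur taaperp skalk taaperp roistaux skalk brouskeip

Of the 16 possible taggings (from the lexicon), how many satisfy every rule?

2

Candidates per position — 1:geikskur {PREP,ADV}; 2:taaperp {VERB,PREP}; 3:skalk {CONJ}; 4:taaperp {VERB,PREP}; 5:roistaux {PREP,ADJ}; 6:skalk {CONJ}; 7:brouskeip {CONJ}.
There are 16 candidate sequences in total.
The sequences that satisfy every rule: ADV VERB CONJ VERB PREP CONJ CONJ; ADV VERB CONJ PREP ADJ CONJ CONJ.
Count = 2.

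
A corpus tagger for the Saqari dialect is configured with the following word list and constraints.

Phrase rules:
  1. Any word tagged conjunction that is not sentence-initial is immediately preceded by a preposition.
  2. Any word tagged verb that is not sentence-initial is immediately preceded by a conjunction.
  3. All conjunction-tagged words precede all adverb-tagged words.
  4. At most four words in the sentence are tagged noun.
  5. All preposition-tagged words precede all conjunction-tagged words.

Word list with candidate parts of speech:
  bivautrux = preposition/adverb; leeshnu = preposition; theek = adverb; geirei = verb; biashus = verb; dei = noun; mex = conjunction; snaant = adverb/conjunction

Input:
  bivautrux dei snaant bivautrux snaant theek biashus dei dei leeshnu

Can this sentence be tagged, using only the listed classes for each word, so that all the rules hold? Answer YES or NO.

Candidates per position — 1:bivautrux {preposition,adverb}; 2:dei {noun}; 3:snaant {adverb,conjunction}; 4:bivautrux {preposition,adverb}; 5:snaant {adverb,conjunction}; 6:theek {adverb}; 7:biashus {verb}; 8:dei {noun}; 9:dei {noun}; 10:leeshnu {preposition}.
Rule 2 cannot be satisfied by any choice of tags from the lexicon.
So there is no consistent tagging.

NO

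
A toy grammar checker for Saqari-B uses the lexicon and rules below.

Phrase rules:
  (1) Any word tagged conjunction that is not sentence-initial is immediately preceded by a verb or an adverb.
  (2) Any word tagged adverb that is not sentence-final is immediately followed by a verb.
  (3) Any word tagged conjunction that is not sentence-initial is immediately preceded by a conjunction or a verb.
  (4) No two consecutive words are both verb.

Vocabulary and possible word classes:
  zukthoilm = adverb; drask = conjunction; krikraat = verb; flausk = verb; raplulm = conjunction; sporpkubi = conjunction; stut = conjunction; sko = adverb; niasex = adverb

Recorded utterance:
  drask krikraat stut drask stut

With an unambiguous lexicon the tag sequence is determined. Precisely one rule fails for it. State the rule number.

1

Fixed tagging: conjunction verb conjunction conjunction conjunction.
Checking each rule: R1 violated, R2 holds, R3 holds, R4 holds.
Only rule 1 fails.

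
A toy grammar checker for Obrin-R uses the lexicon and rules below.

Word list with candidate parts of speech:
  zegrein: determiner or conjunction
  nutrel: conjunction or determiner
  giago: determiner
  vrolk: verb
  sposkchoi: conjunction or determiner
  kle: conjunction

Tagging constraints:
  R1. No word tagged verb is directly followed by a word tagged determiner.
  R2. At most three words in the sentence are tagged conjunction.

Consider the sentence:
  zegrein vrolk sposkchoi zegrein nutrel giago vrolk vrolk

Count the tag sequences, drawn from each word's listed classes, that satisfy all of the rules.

Candidates per position — 1:zegrein {determiner,conjunction}; 2:vrolk {verb}; 3:sposkchoi {conjunction,determiner}; 4:zegrein {determiner,conjunction}; 5:nutrel {conjunction,determiner}; 6:giago {determiner}; 7:vrolk {verb}; 8:vrolk {verb}.
There are 16 candidate sequences in total.
Checking each against the rules leaves 7 sequences.
Count = 7.

7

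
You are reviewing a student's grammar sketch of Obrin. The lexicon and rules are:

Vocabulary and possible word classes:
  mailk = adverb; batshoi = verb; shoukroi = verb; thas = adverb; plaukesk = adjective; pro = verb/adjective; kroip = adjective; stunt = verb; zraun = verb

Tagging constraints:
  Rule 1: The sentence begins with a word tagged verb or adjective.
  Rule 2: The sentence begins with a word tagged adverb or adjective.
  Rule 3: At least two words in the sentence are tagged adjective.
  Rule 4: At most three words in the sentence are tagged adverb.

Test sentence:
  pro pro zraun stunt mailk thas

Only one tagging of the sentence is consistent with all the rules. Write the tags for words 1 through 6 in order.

Candidates per position — 1:pro {verb,adjective}; 2:pro {verb,adjective}; 3:zraun {verb}; 4:stunt {verb}; 5:mailk {adverb}; 6:thas {adverb}.
Position 1: verb is ruled out by rule 2; that leaves adjective.
Position 2: verb is ruled out by rule 3; that leaves adjective.
The unique satisfying tagging is: adjective adjective verb verb adverb adverb.
Rule-by-rule: rule 1 ✓; rule 2 ✓; rule 3 ✓; rule 4 ✓.

adjective adjective verb verb adverb adverb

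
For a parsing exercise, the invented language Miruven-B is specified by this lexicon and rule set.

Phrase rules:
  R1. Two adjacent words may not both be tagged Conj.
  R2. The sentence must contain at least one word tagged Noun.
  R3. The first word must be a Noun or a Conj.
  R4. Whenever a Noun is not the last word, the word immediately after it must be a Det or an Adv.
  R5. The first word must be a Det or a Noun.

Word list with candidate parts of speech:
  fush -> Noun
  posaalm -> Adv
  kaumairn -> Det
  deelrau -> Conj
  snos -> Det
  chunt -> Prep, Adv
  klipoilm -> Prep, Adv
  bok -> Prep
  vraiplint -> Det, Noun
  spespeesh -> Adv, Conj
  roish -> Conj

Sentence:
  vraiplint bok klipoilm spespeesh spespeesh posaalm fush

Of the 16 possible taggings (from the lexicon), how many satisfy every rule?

Candidates per position — 1:vraiplint {Det,Noun}; 2:bok {Prep}; 3:klipoilm {Prep,Adv}; 4:spespeesh {Adv,Conj}; 5:spespeesh {Adv,Conj}; 6:posaalm {Adv}; 7:fush {Noun}.
There are 16 candidate sequences in total.
Every candidate sequence violates at least one rule; no consistent tagging exists.
Count = 0.

0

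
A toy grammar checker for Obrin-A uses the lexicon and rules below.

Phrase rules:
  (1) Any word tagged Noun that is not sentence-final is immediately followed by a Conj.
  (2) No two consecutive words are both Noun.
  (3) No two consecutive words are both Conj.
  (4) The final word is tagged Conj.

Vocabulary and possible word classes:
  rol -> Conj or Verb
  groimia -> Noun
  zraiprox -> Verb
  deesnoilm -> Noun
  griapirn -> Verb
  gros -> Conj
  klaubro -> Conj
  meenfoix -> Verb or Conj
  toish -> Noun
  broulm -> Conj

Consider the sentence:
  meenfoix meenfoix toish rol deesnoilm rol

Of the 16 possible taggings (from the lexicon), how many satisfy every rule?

3

Candidates per position — 1:meenfoix {Verb,Conj}; 2:meenfoix {Verb,Conj}; 3:toish {Noun}; 4:rol {Conj,Verb}; 5:deesnoilm {Noun}; 6:rol {Conj,Verb}.
There are 16 candidate sequences in total.
The sequences that satisfy every rule: Verb Verb Noun Conj Noun Conj; Verb Conj Noun Conj Noun Conj; Conj Verb Noun Conj Noun Conj.
Count = 3.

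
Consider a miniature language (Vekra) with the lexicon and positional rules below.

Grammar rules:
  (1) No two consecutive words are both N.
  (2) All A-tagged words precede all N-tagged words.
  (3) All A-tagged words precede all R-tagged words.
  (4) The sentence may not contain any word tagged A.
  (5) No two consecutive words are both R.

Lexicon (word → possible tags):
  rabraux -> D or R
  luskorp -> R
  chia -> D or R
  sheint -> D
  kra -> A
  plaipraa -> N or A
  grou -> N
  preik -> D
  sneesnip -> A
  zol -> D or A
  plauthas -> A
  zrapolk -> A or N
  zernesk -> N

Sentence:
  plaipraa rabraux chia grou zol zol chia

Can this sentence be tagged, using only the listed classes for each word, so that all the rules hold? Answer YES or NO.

YES

Candidates per position — 1:plaipraa {N,A}; 2:rabraux {D,R}; 3:chia {D,R}; 4:grou {N}; 5:zol {D,A}; 6:zol {D,A}; 7:chia {D,R}.
One satisfying assignment: N R D N D D R.
Check: rule 1 ✓; rule 2 ✓; rule 3 ✓; rule 4 ✓; rule 5 ✓.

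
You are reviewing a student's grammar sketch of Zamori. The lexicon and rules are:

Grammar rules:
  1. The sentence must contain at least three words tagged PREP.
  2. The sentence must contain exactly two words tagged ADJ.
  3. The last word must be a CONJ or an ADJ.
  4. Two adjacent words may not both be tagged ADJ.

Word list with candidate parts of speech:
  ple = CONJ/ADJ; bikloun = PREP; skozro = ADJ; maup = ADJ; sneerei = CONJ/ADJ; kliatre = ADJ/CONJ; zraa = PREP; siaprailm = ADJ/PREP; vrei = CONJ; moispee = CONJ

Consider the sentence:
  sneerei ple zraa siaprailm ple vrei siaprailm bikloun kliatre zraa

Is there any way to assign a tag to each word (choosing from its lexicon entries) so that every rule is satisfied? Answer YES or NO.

Candidates per position — 1:sneerei {CONJ,ADJ}; 2:ple {CONJ,ADJ}; 3:zraa {PREP}; 4:siaprailm {ADJ,PREP}; 5:ple {CONJ,ADJ}; 6:vrei {CONJ}; 7:siaprailm {ADJ,PREP}; 8:bikloun {PREP}; 9:kliatre {ADJ,CONJ}; 10:zraa {PREP}.
Rule 3 cannot be satisfied by any choice of tags from the lexicon.
So there is no consistent tagging.

NO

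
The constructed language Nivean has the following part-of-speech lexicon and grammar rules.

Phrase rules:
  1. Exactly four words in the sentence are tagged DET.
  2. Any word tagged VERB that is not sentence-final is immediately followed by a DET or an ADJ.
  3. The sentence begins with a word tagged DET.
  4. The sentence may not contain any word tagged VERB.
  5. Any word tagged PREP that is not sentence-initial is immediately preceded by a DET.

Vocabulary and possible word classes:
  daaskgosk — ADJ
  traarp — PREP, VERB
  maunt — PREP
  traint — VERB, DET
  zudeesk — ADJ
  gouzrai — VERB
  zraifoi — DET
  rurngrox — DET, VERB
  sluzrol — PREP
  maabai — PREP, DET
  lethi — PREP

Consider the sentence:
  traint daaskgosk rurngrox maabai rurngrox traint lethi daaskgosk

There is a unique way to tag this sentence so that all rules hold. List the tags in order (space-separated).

DET ADJ DET PREP DET DET PREP ADJ

Candidates per position — 1:traint {VERB,DET}; 2:daaskgosk {ADJ}; 3:rurngrox {DET,VERB}; 4:maabai {PREP,DET}; 5:rurngrox {DET,VERB}; 6:traint {VERB,DET}; 7:lethi {PREP}; 8:daaskgosk {ADJ}.
Position 1: VERB is ruled out by rule 3; that leaves DET.
Position 3: VERB is ruled out by rule 4; that leaves DET.
Position 5: VERB is ruled out by rule 4; that leaves DET.
Position 6: VERB is ruled out by rule 2; that leaves DET.
Position 4: DET is ruled out by rule 1; that leaves PREP.
That leaves exactly one tagging: DET ADJ DET PREP DET DET PREP ADJ.
Check: rule 1 ok; rule 2 ok; rule 3 ok; rule 4 ok; rule 5 ok.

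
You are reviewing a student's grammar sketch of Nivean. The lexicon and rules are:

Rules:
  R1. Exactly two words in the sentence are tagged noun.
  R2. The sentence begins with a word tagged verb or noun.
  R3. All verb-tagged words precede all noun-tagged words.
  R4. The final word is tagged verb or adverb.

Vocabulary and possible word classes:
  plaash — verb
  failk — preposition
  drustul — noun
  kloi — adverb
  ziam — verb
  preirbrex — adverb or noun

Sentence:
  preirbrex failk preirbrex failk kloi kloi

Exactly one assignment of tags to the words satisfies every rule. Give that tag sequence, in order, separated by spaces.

Candidates per position — 1:preirbrex {adverb,noun}; 2:failk {preposition}; 3:preirbrex {adverb,noun}; 4:failk {preposition}; 5:kloi {adverb}; 6:kloi {adverb}.
At position 1, choosing adverb makes rule 1 impossible to satisfy; hence noun.
At position 3, choosing adverb makes rule 1 impossible to satisfy; hence noun.
So the tagging must be: noun preposition noun preposition adverb adverb.
Check: rule 1 ✓; rule 2 ✓; rule 3 ✓; rule 4 ✓.

noun preposition noun preposition adverb adverb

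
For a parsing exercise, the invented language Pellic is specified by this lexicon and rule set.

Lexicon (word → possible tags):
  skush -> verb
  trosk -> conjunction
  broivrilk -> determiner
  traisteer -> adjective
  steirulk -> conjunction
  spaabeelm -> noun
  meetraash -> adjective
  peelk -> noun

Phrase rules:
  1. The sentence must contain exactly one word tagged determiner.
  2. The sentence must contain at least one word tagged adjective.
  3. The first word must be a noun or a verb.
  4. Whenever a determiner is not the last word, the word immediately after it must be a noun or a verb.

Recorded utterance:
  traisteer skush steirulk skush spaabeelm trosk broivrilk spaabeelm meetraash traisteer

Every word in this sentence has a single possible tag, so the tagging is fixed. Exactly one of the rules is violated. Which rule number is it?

Fixed tagging: adjective verb conjunction verb noun conjunction determiner noun adjective adjective.
Rule check: R1 ✓, R2 ✓, R3 ✗, R4 ✓.
Only rule 3 fails.

3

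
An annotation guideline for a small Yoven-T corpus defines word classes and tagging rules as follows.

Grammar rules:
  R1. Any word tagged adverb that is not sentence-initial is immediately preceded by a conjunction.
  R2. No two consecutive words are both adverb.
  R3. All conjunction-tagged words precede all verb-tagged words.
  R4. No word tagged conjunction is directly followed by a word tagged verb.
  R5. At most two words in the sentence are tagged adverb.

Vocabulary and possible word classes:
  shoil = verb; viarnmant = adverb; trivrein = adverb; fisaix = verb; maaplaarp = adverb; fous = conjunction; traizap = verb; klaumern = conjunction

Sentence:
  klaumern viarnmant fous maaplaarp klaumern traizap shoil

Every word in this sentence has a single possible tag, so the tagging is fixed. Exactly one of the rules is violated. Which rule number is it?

4

Fixed tagging: conjunction adverb conjunction adverb conjunction verb verb.
Rule check: R1 pass, R2 pass, R3 pass, R4 fail, R5 pass.
Only rule 4 fails.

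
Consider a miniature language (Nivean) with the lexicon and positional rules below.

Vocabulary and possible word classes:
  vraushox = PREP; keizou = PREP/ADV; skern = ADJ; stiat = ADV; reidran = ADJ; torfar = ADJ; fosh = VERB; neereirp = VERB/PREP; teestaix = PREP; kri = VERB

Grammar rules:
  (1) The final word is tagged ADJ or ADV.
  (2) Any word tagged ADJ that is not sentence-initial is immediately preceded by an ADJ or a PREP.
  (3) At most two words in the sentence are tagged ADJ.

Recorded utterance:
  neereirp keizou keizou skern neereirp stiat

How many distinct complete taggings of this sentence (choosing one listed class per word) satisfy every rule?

8

Candidates per position — 1:neereirp {VERB,PREP}; 2:keizou {PREP,ADV}; 3:keizou {PREP,ADV}; 4:skern {ADJ}; 5:neereirp {VERB,PREP}; 6:stiat {ADV}.
There are 16 candidate sequences in total.
Checking each against the rules leaves 8 sequences.
Count = 8.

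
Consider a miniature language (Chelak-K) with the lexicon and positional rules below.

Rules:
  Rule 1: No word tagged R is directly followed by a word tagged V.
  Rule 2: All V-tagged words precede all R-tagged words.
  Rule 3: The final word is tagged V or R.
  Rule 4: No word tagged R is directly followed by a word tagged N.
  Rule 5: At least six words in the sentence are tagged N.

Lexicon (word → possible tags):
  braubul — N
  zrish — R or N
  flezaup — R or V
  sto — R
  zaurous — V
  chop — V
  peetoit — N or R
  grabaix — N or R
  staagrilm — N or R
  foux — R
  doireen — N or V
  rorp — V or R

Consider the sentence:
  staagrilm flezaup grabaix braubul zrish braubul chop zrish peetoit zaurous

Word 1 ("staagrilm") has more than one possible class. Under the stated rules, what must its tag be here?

N

Candidates per position — 1:staagrilm {N,R}; 2:flezaup {R,V}; 3:grabaix {N,R}; 4:braubul {N}; 5:zrish {R,N}; 6:braubul {N}; 7:chop {V}; 8:zrish {R,N}; 9:peetoit {N,R}; 10:zaurous {V}.
If word 1 were R, no tagging could satisfy rule 2; so word 1 is N.
If word 2 were R, no tagging could satisfy rule 2; so word 2 is V.
If word 3 were R, no tagging could satisfy rule 2; so word 3 is N.
If word 5 were R, no tagging could satisfy rule 2; so word 5 is N.
If word 8 were R, no tagging could satisfy rule 2; so word 8 is N.
If word 9 were R, no tagging could satisfy rule 1; so word 9 is N.
The only consistent sequence is: N V N N N N V N N V.
Checking: rule 1 satisfied; rule 2 satisfied; rule 3 satisfied; rule 4 satisfied; rule 5 satisfied.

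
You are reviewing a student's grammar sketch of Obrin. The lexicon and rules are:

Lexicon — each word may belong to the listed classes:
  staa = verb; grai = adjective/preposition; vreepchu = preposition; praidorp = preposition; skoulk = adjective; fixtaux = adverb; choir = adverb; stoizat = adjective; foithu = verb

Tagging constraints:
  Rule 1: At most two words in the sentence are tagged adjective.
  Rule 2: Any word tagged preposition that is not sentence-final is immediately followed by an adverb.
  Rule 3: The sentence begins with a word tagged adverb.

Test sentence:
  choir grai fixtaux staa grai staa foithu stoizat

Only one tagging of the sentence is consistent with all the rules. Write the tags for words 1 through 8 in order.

Candidates per position — 1:choir {adverb}; 2:grai {adjective,preposition}; 3:fixtaux {adverb}; 4:staa {verb}; 5:grai {adjective,preposition}; 6:staa {verb}; 7:foithu {verb}; 8:stoizat {adjective}.
Position 5: tagging it preposition would leave rule 2 unsatisfiable, so it must be adjective.
Position 2: tagging it adjective would leave rule 1 unsatisfiable, so it must be preposition.
The unique satisfying tagging is: adverb preposition adverb verb adjective verb verb adjective.
Verifying each rule — rule 1 satisfied; rule 2 satisfied; rule 3 satisfied.

adverb preposition adverb verb adjective verb verb adjective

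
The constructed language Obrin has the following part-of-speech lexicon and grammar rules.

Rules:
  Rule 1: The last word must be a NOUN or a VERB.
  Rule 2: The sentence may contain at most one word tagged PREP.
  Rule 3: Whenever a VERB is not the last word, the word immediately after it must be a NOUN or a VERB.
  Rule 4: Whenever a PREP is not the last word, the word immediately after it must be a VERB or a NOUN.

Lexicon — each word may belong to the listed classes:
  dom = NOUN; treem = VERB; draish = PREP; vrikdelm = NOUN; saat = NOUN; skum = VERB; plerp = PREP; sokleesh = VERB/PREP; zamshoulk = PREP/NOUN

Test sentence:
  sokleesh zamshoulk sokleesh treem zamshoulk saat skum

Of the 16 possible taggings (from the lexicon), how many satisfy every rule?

Candidates per position — 1:sokleesh {VERB,PREP}; 2:zamshoulk {PREP,NOUN}; 3:sokleesh {VERB,PREP}; 4:treem {VERB}; 5:zamshoulk {PREP,NOUN}; 6:saat {NOUN}; 7:skum {VERB}.
There are 16 candidate sequences in total.
The sequences that satisfy every rule: VERB NOUN VERB VERB NOUN NOUN VERB; VERB NOUN PREP VERB NOUN NOUN VERB; PREP NOUN VERB VERB NOUN NOUN VERB.
Count = 3.

3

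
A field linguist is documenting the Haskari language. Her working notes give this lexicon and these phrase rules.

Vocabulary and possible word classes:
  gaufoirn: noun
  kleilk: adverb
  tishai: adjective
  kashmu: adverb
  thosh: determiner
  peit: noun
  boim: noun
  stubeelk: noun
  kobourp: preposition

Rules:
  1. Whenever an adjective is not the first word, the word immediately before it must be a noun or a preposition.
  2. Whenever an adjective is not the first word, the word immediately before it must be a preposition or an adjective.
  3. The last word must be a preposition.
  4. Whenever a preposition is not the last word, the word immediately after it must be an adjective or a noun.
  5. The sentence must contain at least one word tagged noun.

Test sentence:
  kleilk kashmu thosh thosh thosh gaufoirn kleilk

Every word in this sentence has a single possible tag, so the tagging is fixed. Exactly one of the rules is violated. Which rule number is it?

Fixed tagging: adverb adverb determiner determiner determiner noun adverb.
Rule check: R1 pass, R2 pass, R3 fail, R4 pass, R5 pass.
Only rule 3 fails.

3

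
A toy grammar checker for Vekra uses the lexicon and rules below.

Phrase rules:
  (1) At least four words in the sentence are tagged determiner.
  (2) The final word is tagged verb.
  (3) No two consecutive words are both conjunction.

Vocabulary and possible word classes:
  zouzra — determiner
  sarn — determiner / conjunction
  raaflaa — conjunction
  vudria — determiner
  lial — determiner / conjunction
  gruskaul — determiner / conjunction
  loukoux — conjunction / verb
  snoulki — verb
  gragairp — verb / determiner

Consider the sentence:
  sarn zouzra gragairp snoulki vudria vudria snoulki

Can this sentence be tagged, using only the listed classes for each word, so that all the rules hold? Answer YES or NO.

Candidates per position — 1:sarn {determiner,conjunction}; 2:zouzra {determiner}; 3:gragairp {verb,determiner}; 4:snoulki {verb}; 5:vudria {determiner}; 6:vudria {determiner}; 7:snoulki {verb}.
One satisfying assignment: determiner determiner verb verb determiner determiner verb.
Check: rule 1 satisfied; rule 2 satisfied; rule 3 satisfied.

YES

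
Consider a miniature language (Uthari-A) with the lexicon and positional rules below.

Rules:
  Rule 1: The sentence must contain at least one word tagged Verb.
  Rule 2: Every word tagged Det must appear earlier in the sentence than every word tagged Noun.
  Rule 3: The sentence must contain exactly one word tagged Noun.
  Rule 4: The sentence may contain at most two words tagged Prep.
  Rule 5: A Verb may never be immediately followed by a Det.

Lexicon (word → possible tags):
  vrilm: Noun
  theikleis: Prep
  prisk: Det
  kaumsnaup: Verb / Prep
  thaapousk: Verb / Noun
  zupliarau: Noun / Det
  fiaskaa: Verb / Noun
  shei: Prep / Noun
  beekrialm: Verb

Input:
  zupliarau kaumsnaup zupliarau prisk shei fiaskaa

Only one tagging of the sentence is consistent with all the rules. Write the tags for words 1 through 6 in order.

Det Prep Det Det Noun Verb

Candidates per position — 1:zupliarau {Noun,Det}; 2:kaumsnaup {Verb,Prep}; 3:zupliarau {Noun,Det}; 4:prisk {Det}; 5:shei {Prep,Noun}; 6:fiaskaa {Verb,Noun}.
Position 1: Noun is ruled out by rule 2; that leaves Det.
Position 3: Noun is ruled out by rule 2; that leaves Det.
Position 2: Verb is ruled out by rule 5; that leaves Prep.
Position 6: Noun is ruled out by rule 1; that leaves Verb.
Position 5: Prep is ruled out by rule 3; that leaves Noun.
That leaves exactly one tagging: Det Prep Det Det Noun Verb.
Checking: rule 1 holds; rule 2 holds; rule 3 holds; rule 4 holds; rule 5 holds.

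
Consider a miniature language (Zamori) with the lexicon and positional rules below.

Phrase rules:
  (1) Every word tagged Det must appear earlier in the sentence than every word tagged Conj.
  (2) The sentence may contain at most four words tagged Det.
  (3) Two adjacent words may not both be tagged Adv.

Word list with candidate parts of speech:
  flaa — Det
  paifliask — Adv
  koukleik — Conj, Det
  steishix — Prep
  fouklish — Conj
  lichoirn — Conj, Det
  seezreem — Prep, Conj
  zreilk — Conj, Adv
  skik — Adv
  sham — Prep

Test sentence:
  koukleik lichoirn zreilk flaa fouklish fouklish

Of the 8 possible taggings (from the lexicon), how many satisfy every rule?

1

Candidates per position — 1:koukleik {Conj,Det}; 2:lichoirn {Conj,Det}; 3:zreilk {Conj,Adv}; 4:flaa {Det}; 5:fouklish {Conj}; 6:fouklish {Conj}.
There are 8 candidate sequences in total.
The sequences that satisfy every rule: Det Det Adv Det Conj Conj.
Count = 1.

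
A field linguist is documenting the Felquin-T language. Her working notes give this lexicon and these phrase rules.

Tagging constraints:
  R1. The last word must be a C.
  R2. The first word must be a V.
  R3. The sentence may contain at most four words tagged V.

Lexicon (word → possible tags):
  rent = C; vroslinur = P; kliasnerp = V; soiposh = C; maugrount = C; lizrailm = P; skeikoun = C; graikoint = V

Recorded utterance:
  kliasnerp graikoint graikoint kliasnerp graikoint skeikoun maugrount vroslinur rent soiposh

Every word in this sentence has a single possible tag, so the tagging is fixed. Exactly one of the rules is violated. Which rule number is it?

3

Fixed tagging: V V V V V C C P C C.
Applying the rules: R1 pass, R2 pass, R3 fail.
Only rule 3 fails.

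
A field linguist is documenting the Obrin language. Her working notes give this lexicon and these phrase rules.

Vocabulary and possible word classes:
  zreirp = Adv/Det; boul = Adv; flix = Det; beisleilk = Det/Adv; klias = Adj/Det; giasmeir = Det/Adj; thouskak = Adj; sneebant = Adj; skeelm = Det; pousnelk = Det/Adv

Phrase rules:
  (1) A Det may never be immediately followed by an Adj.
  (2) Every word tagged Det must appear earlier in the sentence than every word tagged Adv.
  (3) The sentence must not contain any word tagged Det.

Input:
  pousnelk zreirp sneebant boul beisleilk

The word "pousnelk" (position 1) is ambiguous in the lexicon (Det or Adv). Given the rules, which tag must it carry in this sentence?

Adv

Candidates per position — 1:pousnelk {Det,Adv}; 2:zreirp {Adv,Det}; 3:sneebant {Adj}; 4:boul {Adv}; 5:beisleilk {Det,Adv}.
Position 1: tagging it Det would leave rule 3 unsatisfiable, so it must be Adv.
Position 2: tagging it Det would leave rule 1 unsatisfiable, so it must be Adv.
Position 5: tagging it Det would leave rule 2 unsatisfiable, so it must be Adv.
The only consistent sequence is: Adv Adv Adj Adv Adv.
Checking: rule 1 ✓; rule 2 ✓; rule 3 ✓.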